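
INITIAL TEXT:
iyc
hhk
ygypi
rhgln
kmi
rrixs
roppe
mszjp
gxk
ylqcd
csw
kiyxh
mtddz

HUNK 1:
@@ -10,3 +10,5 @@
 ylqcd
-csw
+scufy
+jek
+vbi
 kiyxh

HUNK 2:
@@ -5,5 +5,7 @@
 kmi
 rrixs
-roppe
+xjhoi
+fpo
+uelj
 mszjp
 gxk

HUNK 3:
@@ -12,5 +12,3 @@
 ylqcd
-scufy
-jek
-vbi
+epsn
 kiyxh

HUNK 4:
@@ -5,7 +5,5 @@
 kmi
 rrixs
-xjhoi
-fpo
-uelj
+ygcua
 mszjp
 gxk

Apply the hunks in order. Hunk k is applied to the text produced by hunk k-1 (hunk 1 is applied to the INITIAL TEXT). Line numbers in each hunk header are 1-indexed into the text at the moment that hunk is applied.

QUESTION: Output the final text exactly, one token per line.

Answer: iyc
hhk
ygypi
rhgln
kmi
rrixs
ygcua
mszjp
gxk
ylqcd
epsn
kiyxh
mtddz

Derivation:
Hunk 1: at line 10 remove [csw] add [scufy,jek,vbi] -> 15 lines: iyc hhk ygypi rhgln kmi rrixs roppe mszjp gxk ylqcd scufy jek vbi kiyxh mtddz
Hunk 2: at line 5 remove [roppe] add [xjhoi,fpo,uelj] -> 17 lines: iyc hhk ygypi rhgln kmi rrixs xjhoi fpo uelj mszjp gxk ylqcd scufy jek vbi kiyxh mtddz
Hunk 3: at line 12 remove [scufy,jek,vbi] add [epsn] -> 15 lines: iyc hhk ygypi rhgln kmi rrixs xjhoi fpo uelj mszjp gxk ylqcd epsn kiyxh mtddz
Hunk 4: at line 5 remove [xjhoi,fpo,uelj] add [ygcua] -> 13 lines: iyc hhk ygypi rhgln kmi rrixs ygcua mszjp gxk ylqcd epsn kiyxh mtddz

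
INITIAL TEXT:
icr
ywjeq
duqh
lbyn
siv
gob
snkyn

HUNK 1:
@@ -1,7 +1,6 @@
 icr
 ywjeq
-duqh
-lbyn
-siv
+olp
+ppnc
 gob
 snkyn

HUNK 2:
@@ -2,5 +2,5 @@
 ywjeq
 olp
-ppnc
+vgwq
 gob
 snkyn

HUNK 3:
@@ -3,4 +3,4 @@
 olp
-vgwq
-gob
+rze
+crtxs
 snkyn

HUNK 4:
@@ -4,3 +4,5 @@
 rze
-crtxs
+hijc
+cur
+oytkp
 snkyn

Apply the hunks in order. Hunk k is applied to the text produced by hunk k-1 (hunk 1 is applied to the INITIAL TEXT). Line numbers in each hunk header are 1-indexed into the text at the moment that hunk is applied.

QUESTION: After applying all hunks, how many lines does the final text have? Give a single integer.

Answer: 8

Derivation:
Hunk 1: at line 1 remove [duqh,lbyn,siv] add [olp,ppnc] -> 6 lines: icr ywjeq olp ppnc gob snkyn
Hunk 2: at line 2 remove [ppnc] add [vgwq] -> 6 lines: icr ywjeq olp vgwq gob snkyn
Hunk 3: at line 3 remove [vgwq,gob] add [rze,crtxs] -> 6 lines: icr ywjeq olp rze crtxs snkyn
Hunk 4: at line 4 remove [crtxs] add [hijc,cur,oytkp] -> 8 lines: icr ywjeq olp rze hijc cur oytkp snkyn
Final line count: 8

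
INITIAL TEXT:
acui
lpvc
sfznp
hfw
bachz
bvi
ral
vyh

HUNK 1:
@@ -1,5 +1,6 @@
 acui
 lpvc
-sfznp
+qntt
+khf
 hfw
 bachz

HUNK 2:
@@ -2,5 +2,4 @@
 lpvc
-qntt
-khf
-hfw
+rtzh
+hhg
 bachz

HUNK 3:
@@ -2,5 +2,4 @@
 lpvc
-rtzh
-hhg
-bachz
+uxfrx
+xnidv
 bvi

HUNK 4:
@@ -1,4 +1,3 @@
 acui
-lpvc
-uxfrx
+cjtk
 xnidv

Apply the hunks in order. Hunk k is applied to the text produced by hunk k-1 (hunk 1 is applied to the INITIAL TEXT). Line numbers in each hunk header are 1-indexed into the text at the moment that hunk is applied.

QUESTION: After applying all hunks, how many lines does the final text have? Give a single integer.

Hunk 1: at line 1 remove [sfznp] add [qntt,khf] -> 9 lines: acui lpvc qntt khf hfw bachz bvi ral vyh
Hunk 2: at line 2 remove [qntt,khf,hfw] add [rtzh,hhg] -> 8 lines: acui lpvc rtzh hhg bachz bvi ral vyh
Hunk 3: at line 2 remove [rtzh,hhg,bachz] add [uxfrx,xnidv] -> 7 lines: acui lpvc uxfrx xnidv bvi ral vyh
Hunk 4: at line 1 remove [lpvc,uxfrx] add [cjtk] -> 6 lines: acui cjtk xnidv bvi ral vyh
Final line count: 6

Answer: 6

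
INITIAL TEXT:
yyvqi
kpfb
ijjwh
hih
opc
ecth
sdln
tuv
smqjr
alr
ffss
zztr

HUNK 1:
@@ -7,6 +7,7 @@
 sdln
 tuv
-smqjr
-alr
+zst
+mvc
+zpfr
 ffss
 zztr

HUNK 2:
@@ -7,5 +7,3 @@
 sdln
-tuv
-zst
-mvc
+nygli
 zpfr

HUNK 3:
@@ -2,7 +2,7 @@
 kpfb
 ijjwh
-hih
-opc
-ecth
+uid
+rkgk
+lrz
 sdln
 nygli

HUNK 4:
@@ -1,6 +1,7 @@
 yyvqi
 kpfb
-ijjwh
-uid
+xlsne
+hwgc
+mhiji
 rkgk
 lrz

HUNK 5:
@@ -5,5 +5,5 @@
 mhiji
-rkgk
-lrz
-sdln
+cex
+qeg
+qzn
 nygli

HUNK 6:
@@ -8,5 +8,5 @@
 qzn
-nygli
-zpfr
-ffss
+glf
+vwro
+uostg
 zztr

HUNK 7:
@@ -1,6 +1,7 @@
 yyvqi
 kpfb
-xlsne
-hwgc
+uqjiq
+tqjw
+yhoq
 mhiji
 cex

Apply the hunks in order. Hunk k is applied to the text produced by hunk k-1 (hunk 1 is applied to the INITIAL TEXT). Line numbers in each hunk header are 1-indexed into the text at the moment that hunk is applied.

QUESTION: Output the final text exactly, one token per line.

Answer: yyvqi
kpfb
uqjiq
tqjw
yhoq
mhiji
cex
qeg
qzn
glf
vwro
uostg
zztr

Derivation:
Hunk 1: at line 7 remove [smqjr,alr] add [zst,mvc,zpfr] -> 13 lines: yyvqi kpfb ijjwh hih opc ecth sdln tuv zst mvc zpfr ffss zztr
Hunk 2: at line 7 remove [tuv,zst,mvc] add [nygli] -> 11 lines: yyvqi kpfb ijjwh hih opc ecth sdln nygli zpfr ffss zztr
Hunk 3: at line 2 remove [hih,opc,ecth] add [uid,rkgk,lrz] -> 11 lines: yyvqi kpfb ijjwh uid rkgk lrz sdln nygli zpfr ffss zztr
Hunk 4: at line 1 remove [ijjwh,uid] add [xlsne,hwgc,mhiji] -> 12 lines: yyvqi kpfb xlsne hwgc mhiji rkgk lrz sdln nygli zpfr ffss zztr
Hunk 5: at line 5 remove [rkgk,lrz,sdln] add [cex,qeg,qzn] -> 12 lines: yyvqi kpfb xlsne hwgc mhiji cex qeg qzn nygli zpfr ffss zztr
Hunk 6: at line 8 remove [nygli,zpfr,ffss] add [glf,vwro,uostg] -> 12 lines: yyvqi kpfb xlsne hwgc mhiji cex qeg qzn glf vwro uostg zztr
Hunk 7: at line 1 remove [xlsne,hwgc] add [uqjiq,tqjw,yhoq] -> 13 lines: yyvqi kpfb uqjiq tqjw yhoq mhiji cex qeg qzn glf vwro uostg zztr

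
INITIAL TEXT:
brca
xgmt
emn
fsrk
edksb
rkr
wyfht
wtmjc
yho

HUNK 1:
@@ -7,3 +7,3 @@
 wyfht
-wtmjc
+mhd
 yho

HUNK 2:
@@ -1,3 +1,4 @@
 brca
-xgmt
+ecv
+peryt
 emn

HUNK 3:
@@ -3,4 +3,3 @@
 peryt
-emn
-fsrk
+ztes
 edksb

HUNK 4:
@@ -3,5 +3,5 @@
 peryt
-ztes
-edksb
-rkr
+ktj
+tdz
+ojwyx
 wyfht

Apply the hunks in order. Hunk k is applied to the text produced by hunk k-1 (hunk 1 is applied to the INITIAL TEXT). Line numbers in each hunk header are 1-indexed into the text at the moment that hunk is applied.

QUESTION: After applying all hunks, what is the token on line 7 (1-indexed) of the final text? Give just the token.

Hunk 1: at line 7 remove [wtmjc] add [mhd] -> 9 lines: brca xgmt emn fsrk edksb rkr wyfht mhd yho
Hunk 2: at line 1 remove [xgmt] add [ecv,peryt] -> 10 lines: brca ecv peryt emn fsrk edksb rkr wyfht mhd yho
Hunk 3: at line 3 remove [emn,fsrk] add [ztes] -> 9 lines: brca ecv peryt ztes edksb rkr wyfht mhd yho
Hunk 4: at line 3 remove [ztes,edksb,rkr] add [ktj,tdz,ojwyx] -> 9 lines: brca ecv peryt ktj tdz ojwyx wyfht mhd yho
Final line 7: wyfht

Answer: wyfht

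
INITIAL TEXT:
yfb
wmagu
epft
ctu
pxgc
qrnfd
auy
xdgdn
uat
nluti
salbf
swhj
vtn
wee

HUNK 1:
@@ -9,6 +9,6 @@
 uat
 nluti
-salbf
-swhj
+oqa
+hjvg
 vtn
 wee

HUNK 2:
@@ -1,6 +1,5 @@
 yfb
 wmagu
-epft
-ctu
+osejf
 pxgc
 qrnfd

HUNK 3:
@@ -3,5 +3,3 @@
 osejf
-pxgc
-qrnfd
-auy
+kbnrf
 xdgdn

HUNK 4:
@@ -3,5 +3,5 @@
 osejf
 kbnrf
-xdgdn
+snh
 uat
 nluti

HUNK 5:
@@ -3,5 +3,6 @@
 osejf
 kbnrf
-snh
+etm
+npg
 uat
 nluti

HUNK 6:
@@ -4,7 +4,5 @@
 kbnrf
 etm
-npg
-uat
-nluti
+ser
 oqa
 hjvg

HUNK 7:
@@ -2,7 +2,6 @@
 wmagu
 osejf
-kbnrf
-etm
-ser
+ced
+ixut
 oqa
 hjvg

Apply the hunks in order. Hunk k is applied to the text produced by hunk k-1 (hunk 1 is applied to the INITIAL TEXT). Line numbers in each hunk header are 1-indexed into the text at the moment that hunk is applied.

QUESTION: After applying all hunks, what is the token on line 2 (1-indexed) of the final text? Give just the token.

Hunk 1: at line 9 remove [salbf,swhj] add [oqa,hjvg] -> 14 lines: yfb wmagu epft ctu pxgc qrnfd auy xdgdn uat nluti oqa hjvg vtn wee
Hunk 2: at line 1 remove [epft,ctu] add [osejf] -> 13 lines: yfb wmagu osejf pxgc qrnfd auy xdgdn uat nluti oqa hjvg vtn wee
Hunk 3: at line 3 remove [pxgc,qrnfd,auy] add [kbnrf] -> 11 lines: yfb wmagu osejf kbnrf xdgdn uat nluti oqa hjvg vtn wee
Hunk 4: at line 3 remove [xdgdn] add [snh] -> 11 lines: yfb wmagu osejf kbnrf snh uat nluti oqa hjvg vtn wee
Hunk 5: at line 3 remove [snh] add [etm,npg] -> 12 lines: yfb wmagu osejf kbnrf etm npg uat nluti oqa hjvg vtn wee
Hunk 6: at line 4 remove [npg,uat,nluti] add [ser] -> 10 lines: yfb wmagu osejf kbnrf etm ser oqa hjvg vtn wee
Hunk 7: at line 2 remove [kbnrf,etm,ser] add [ced,ixut] -> 9 lines: yfb wmagu osejf ced ixut oqa hjvg vtn wee
Final line 2: wmagu

Answer: wmagu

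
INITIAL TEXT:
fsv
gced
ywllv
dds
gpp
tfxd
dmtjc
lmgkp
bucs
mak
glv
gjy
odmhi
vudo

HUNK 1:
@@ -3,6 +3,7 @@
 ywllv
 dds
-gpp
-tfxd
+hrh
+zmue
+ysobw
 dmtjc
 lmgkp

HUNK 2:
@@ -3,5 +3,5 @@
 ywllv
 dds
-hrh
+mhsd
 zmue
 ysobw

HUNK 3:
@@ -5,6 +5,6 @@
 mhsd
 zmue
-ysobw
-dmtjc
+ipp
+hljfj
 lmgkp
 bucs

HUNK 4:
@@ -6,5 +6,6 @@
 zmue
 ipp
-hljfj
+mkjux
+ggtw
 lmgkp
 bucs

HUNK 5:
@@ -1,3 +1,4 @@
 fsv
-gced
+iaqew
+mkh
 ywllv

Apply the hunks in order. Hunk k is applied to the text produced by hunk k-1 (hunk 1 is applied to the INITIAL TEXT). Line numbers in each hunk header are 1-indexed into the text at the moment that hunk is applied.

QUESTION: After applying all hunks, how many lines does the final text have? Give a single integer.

Hunk 1: at line 3 remove [gpp,tfxd] add [hrh,zmue,ysobw] -> 15 lines: fsv gced ywllv dds hrh zmue ysobw dmtjc lmgkp bucs mak glv gjy odmhi vudo
Hunk 2: at line 3 remove [hrh] add [mhsd] -> 15 lines: fsv gced ywllv dds mhsd zmue ysobw dmtjc lmgkp bucs mak glv gjy odmhi vudo
Hunk 3: at line 5 remove [ysobw,dmtjc] add [ipp,hljfj] -> 15 lines: fsv gced ywllv dds mhsd zmue ipp hljfj lmgkp bucs mak glv gjy odmhi vudo
Hunk 4: at line 6 remove [hljfj] add [mkjux,ggtw] -> 16 lines: fsv gced ywllv dds mhsd zmue ipp mkjux ggtw lmgkp bucs mak glv gjy odmhi vudo
Hunk 5: at line 1 remove [gced] add [iaqew,mkh] -> 17 lines: fsv iaqew mkh ywllv dds mhsd zmue ipp mkjux ggtw lmgkp bucs mak glv gjy odmhi vudo
Final line count: 17

Answer: 17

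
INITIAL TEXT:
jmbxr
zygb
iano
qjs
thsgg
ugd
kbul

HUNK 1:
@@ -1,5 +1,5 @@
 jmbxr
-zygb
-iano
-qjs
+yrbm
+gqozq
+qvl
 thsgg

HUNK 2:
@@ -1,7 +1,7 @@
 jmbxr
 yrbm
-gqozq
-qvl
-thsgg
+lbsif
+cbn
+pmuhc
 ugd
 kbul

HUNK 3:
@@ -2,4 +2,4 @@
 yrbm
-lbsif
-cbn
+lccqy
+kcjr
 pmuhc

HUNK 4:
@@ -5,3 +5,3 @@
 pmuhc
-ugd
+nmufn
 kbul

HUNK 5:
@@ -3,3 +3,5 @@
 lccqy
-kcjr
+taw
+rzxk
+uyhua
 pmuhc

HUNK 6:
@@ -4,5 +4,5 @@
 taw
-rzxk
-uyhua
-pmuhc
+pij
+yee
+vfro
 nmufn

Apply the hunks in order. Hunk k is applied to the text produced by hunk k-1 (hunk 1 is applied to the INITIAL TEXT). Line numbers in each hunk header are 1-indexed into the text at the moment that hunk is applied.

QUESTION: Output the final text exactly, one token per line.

Answer: jmbxr
yrbm
lccqy
taw
pij
yee
vfro
nmufn
kbul

Derivation:
Hunk 1: at line 1 remove [zygb,iano,qjs] add [yrbm,gqozq,qvl] -> 7 lines: jmbxr yrbm gqozq qvl thsgg ugd kbul
Hunk 2: at line 1 remove [gqozq,qvl,thsgg] add [lbsif,cbn,pmuhc] -> 7 lines: jmbxr yrbm lbsif cbn pmuhc ugd kbul
Hunk 3: at line 2 remove [lbsif,cbn] add [lccqy,kcjr] -> 7 lines: jmbxr yrbm lccqy kcjr pmuhc ugd kbul
Hunk 4: at line 5 remove [ugd] add [nmufn] -> 7 lines: jmbxr yrbm lccqy kcjr pmuhc nmufn kbul
Hunk 5: at line 3 remove [kcjr] add [taw,rzxk,uyhua] -> 9 lines: jmbxr yrbm lccqy taw rzxk uyhua pmuhc nmufn kbul
Hunk 6: at line 4 remove [rzxk,uyhua,pmuhc] add [pij,yee,vfro] -> 9 lines: jmbxr yrbm lccqy taw pij yee vfro nmufn kbul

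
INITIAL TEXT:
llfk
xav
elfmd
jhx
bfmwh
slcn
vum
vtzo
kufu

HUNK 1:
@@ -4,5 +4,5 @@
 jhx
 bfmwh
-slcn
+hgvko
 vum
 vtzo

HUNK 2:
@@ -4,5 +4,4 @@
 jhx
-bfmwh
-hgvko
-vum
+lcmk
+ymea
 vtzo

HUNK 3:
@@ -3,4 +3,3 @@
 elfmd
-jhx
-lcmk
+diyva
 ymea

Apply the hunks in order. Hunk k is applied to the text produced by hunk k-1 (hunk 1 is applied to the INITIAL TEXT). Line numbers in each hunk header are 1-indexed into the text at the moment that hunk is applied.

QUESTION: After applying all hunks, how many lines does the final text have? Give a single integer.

Answer: 7

Derivation:
Hunk 1: at line 4 remove [slcn] add [hgvko] -> 9 lines: llfk xav elfmd jhx bfmwh hgvko vum vtzo kufu
Hunk 2: at line 4 remove [bfmwh,hgvko,vum] add [lcmk,ymea] -> 8 lines: llfk xav elfmd jhx lcmk ymea vtzo kufu
Hunk 3: at line 3 remove [jhx,lcmk] add [diyva] -> 7 lines: llfk xav elfmd diyva ymea vtzo kufu
Final line count: 7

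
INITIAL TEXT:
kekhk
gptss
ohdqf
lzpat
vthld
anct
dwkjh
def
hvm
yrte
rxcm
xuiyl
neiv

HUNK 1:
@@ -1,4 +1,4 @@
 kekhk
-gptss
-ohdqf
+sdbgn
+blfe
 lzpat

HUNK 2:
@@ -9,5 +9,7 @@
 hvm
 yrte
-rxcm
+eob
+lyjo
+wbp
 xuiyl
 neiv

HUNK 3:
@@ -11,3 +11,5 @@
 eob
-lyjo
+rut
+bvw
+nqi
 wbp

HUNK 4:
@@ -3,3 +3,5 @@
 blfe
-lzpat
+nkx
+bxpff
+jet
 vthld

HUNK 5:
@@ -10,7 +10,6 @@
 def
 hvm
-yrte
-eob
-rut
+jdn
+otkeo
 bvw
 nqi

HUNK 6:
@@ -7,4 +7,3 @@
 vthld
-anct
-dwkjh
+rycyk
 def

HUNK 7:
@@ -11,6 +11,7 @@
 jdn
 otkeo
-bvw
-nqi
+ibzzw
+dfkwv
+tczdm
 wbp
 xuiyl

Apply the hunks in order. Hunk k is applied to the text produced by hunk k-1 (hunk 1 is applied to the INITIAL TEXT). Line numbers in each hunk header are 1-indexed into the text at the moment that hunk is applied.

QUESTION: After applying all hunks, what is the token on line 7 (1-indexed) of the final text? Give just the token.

Answer: vthld

Derivation:
Hunk 1: at line 1 remove [gptss,ohdqf] add [sdbgn,blfe] -> 13 lines: kekhk sdbgn blfe lzpat vthld anct dwkjh def hvm yrte rxcm xuiyl neiv
Hunk 2: at line 9 remove [rxcm] add [eob,lyjo,wbp] -> 15 lines: kekhk sdbgn blfe lzpat vthld anct dwkjh def hvm yrte eob lyjo wbp xuiyl neiv
Hunk 3: at line 11 remove [lyjo] add [rut,bvw,nqi] -> 17 lines: kekhk sdbgn blfe lzpat vthld anct dwkjh def hvm yrte eob rut bvw nqi wbp xuiyl neiv
Hunk 4: at line 3 remove [lzpat] add [nkx,bxpff,jet] -> 19 lines: kekhk sdbgn blfe nkx bxpff jet vthld anct dwkjh def hvm yrte eob rut bvw nqi wbp xuiyl neiv
Hunk 5: at line 10 remove [yrte,eob,rut] add [jdn,otkeo] -> 18 lines: kekhk sdbgn blfe nkx bxpff jet vthld anct dwkjh def hvm jdn otkeo bvw nqi wbp xuiyl neiv
Hunk 6: at line 7 remove [anct,dwkjh] add [rycyk] -> 17 lines: kekhk sdbgn blfe nkx bxpff jet vthld rycyk def hvm jdn otkeo bvw nqi wbp xuiyl neiv
Hunk 7: at line 11 remove [bvw,nqi] add [ibzzw,dfkwv,tczdm] -> 18 lines: kekhk sdbgn blfe nkx bxpff jet vthld rycyk def hvm jdn otkeo ibzzw dfkwv tczdm wbp xuiyl neiv
Final line 7: vthld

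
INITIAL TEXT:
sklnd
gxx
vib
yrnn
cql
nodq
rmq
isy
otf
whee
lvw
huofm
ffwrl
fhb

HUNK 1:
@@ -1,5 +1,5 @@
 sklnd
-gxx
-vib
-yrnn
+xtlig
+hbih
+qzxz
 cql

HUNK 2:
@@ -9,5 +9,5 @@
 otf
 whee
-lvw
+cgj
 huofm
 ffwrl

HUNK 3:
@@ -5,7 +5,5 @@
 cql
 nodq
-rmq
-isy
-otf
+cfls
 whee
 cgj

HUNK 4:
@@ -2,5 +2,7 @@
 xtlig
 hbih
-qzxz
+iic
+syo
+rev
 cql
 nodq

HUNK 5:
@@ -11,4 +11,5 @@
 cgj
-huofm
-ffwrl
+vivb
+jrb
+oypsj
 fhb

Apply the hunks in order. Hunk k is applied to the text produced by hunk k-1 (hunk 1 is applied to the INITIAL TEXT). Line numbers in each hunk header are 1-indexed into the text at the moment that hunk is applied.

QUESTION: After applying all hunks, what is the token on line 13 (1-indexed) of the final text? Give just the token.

Answer: jrb

Derivation:
Hunk 1: at line 1 remove [gxx,vib,yrnn] add [xtlig,hbih,qzxz] -> 14 lines: sklnd xtlig hbih qzxz cql nodq rmq isy otf whee lvw huofm ffwrl fhb
Hunk 2: at line 9 remove [lvw] add [cgj] -> 14 lines: sklnd xtlig hbih qzxz cql nodq rmq isy otf whee cgj huofm ffwrl fhb
Hunk 3: at line 5 remove [rmq,isy,otf] add [cfls] -> 12 lines: sklnd xtlig hbih qzxz cql nodq cfls whee cgj huofm ffwrl fhb
Hunk 4: at line 2 remove [qzxz] add [iic,syo,rev] -> 14 lines: sklnd xtlig hbih iic syo rev cql nodq cfls whee cgj huofm ffwrl fhb
Hunk 5: at line 11 remove [huofm,ffwrl] add [vivb,jrb,oypsj] -> 15 lines: sklnd xtlig hbih iic syo rev cql nodq cfls whee cgj vivb jrb oypsj fhb
Final line 13: jrb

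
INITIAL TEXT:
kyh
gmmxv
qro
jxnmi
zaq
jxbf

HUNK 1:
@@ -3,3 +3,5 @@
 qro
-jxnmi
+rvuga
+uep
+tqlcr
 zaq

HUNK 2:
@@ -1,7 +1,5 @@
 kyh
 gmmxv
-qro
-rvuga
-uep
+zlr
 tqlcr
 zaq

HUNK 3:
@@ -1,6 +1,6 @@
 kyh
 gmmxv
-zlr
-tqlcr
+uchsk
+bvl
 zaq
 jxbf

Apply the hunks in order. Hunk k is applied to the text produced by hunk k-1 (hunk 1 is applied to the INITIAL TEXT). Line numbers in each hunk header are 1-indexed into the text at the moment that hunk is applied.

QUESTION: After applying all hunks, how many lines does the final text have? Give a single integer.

Answer: 6

Derivation:
Hunk 1: at line 3 remove [jxnmi] add [rvuga,uep,tqlcr] -> 8 lines: kyh gmmxv qro rvuga uep tqlcr zaq jxbf
Hunk 2: at line 1 remove [qro,rvuga,uep] add [zlr] -> 6 lines: kyh gmmxv zlr tqlcr zaq jxbf
Hunk 3: at line 1 remove [zlr,tqlcr] add [uchsk,bvl] -> 6 lines: kyh gmmxv uchsk bvl zaq jxbf
Final line count: 6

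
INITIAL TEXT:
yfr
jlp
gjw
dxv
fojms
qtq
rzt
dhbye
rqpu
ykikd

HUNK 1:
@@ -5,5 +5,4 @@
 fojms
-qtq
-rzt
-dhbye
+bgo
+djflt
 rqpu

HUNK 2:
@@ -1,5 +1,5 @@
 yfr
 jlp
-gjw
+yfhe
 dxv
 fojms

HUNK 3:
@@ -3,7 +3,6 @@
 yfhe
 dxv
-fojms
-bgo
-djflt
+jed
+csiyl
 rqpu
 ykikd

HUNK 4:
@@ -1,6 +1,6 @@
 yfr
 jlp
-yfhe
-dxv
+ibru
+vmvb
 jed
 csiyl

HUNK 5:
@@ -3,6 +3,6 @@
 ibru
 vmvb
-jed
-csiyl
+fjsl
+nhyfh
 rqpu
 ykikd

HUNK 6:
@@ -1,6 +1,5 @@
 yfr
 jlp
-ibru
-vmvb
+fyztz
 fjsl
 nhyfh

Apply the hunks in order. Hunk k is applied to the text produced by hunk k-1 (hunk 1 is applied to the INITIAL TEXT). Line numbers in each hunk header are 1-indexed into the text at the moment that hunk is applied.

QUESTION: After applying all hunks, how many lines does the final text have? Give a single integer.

Answer: 7

Derivation:
Hunk 1: at line 5 remove [qtq,rzt,dhbye] add [bgo,djflt] -> 9 lines: yfr jlp gjw dxv fojms bgo djflt rqpu ykikd
Hunk 2: at line 1 remove [gjw] add [yfhe] -> 9 lines: yfr jlp yfhe dxv fojms bgo djflt rqpu ykikd
Hunk 3: at line 3 remove [fojms,bgo,djflt] add [jed,csiyl] -> 8 lines: yfr jlp yfhe dxv jed csiyl rqpu ykikd
Hunk 4: at line 1 remove [yfhe,dxv] add [ibru,vmvb] -> 8 lines: yfr jlp ibru vmvb jed csiyl rqpu ykikd
Hunk 5: at line 3 remove [jed,csiyl] add [fjsl,nhyfh] -> 8 lines: yfr jlp ibru vmvb fjsl nhyfh rqpu ykikd
Hunk 6: at line 1 remove [ibru,vmvb] add [fyztz] -> 7 lines: yfr jlp fyztz fjsl nhyfh rqpu ykikd
Final line count: 7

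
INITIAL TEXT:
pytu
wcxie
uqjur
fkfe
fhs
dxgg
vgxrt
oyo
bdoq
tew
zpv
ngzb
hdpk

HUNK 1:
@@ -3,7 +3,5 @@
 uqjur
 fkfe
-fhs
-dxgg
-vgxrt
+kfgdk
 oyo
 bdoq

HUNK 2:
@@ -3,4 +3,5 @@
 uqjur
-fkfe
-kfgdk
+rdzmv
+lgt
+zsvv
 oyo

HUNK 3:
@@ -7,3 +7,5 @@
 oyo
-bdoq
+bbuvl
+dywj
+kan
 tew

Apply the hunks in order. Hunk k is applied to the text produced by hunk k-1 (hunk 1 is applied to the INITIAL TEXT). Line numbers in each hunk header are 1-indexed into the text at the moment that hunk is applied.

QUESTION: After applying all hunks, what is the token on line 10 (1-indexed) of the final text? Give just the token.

Hunk 1: at line 3 remove [fhs,dxgg,vgxrt] add [kfgdk] -> 11 lines: pytu wcxie uqjur fkfe kfgdk oyo bdoq tew zpv ngzb hdpk
Hunk 2: at line 3 remove [fkfe,kfgdk] add [rdzmv,lgt,zsvv] -> 12 lines: pytu wcxie uqjur rdzmv lgt zsvv oyo bdoq tew zpv ngzb hdpk
Hunk 3: at line 7 remove [bdoq] add [bbuvl,dywj,kan] -> 14 lines: pytu wcxie uqjur rdzmv lgt zsvv oyo bbuvl dywj kan tew zpv ngzb hdpk
Final line 10: kan

Answer: kan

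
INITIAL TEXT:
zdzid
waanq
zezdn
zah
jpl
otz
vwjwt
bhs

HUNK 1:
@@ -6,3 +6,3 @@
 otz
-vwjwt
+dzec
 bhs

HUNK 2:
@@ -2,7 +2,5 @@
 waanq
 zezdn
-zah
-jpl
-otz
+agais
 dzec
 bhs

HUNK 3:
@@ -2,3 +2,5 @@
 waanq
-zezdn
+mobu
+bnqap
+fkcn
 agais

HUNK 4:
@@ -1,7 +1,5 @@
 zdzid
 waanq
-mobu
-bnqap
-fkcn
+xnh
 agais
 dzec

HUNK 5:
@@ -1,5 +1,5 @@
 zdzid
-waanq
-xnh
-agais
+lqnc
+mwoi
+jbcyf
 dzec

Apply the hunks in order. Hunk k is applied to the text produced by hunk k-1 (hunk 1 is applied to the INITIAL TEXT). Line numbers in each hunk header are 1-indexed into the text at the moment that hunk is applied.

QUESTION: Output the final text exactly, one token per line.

Answer: zdzid
lqnc
mwoi
jbcyf
dzec
bhs

Derivation:
Hunk 1: at line 6 remove [vwjwt] add [dzec] -> 8 lines: zdzid waanq zezdn zah jpl otz dzec bhs
Hunk 2: at line 2 remove [zah,jpl,otz] add [agais] -> 6 lines: zdzid waanq zezdn agais dzec bhs
Hunk 3: at line 2 remove [zezdn] add [mobu,bnqap,fkcn] -> 8 lines: zdzid waanq mobu bnqap fkcn agais dzec bhs
Hunk 4: at line 1 remove [mobu,bnqap,fkcn] add [xnh] -> 6 lines: zdzid waanq xnh agais dzec bhs
Hunk 5: at line 1 remove [waanq,xnh,agais] add [lqnc,mwoi,jbcyf] -> 6 lines: zdzid lqnc mwoi jbcyf dzec bhs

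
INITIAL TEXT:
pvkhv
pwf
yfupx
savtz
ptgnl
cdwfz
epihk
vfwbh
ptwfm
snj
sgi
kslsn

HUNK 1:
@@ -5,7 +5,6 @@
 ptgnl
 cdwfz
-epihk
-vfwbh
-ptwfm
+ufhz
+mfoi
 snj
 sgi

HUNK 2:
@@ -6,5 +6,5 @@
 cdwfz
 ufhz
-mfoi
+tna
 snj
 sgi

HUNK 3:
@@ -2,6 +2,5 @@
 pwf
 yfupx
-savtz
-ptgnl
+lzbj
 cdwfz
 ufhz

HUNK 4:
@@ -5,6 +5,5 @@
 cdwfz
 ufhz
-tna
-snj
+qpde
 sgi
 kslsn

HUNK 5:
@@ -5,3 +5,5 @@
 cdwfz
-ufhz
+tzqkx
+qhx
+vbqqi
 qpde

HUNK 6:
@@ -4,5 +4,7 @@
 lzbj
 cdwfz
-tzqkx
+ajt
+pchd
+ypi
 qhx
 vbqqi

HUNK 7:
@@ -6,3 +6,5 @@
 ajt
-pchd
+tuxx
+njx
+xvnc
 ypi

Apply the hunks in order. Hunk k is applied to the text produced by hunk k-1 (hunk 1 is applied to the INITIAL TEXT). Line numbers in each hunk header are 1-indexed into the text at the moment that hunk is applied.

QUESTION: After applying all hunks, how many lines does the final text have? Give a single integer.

Hunk 1: at line 5 remove [epihk,vfwbh,ptwfm] add [ufhz,mfoi] -> 11 lines: pvkhv pwf yfupx savtz ptgnl cdwfz ufhz mfoi snj sgi kslsn
Hunk 2: at line 6 remove [mfoi] add [tna] -> 11 lines: pvkhv pwf yfupx savtz ptgnl cdwfz ufhz tna snj sgi kslsn
Hunk 3: at line 2 remove [savtz,ptgnl] add [lzbj] -> 10 lines: pvkhv pwf yfupx lzbj cdwfz ufhz tna snj sgi kslsn
Hunk 4: at line 5 remove [tna,snj] add [qpde] -> 9 lines: pvkhv pwf yfupx lzbj cdwfz ufhz qpde sgi kslsn
Hunk 5: at line 5 remove [ufhz] add [tzqkx,qhx,vbqqi] -> 11 lines: pvkhv pwf yfupx lzbj cdwfz tzqkx qhx vbqqi qpde sgi kslsn
Hunk 6: at line 4 remove [tzqkx] add [ajt,pchd,ypi] -> 13 lines: pvkhv pwf yfupx lzbj cdwfz ajt pchd ypi qhx vbqqi qpde sgi kslsn
Hunk 7: at line 6 remove [pchd] add [tuxx,njx,xvnc] -> 15 lines: pvkhv pwf yfupx lzbj cdwfz ajt tuxx njx xvnc ypi qhx vbqqi qpde sgi kslsn
Final line count: 15

Answer: 15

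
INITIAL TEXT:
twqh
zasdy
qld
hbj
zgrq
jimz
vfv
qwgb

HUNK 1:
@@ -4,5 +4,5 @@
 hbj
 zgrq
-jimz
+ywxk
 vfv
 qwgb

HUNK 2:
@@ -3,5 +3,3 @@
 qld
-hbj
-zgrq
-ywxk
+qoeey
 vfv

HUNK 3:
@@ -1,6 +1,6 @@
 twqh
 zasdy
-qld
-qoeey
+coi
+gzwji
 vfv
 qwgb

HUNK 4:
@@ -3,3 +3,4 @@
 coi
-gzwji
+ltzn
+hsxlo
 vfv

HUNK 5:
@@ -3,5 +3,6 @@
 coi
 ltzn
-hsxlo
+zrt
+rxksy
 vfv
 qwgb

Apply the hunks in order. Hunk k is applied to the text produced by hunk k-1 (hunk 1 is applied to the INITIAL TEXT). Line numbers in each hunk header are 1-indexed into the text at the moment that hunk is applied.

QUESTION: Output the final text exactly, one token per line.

Hunk 1: at line 4 remove [jimz] add [ywxk] -> 8 lines: twqh zasdy qld hbj zgrq ywxk vfv qwgb
Hunk 2: at line 3 remove [hbj,zgrq,ywxk] add [qoeey] -> 6 lines: twqh zasdy qld qoeey vfv qwgb
Hunk 3: at line 1 remove [qld,qoeey] add [coi,gzwji] -> 6 lines: twqh zasdy coi gzwji vfv qwgb
Hunk 4: at line 3 remove [gzwji] add [ltzn,hsxlo] -> 7 lines: twqh zasdy coi ltzn hsxlo vfv qwgb
Hunk 5: at line 3 remove [hsxlo] add [zrt,rxksy] -> 8 lines: twqh zasdy coi ltzn zrt rxksy vfv qwgb

Answer: twqh
zasdy
coi
ltzn
zrt
rxksy
vfv
qwgb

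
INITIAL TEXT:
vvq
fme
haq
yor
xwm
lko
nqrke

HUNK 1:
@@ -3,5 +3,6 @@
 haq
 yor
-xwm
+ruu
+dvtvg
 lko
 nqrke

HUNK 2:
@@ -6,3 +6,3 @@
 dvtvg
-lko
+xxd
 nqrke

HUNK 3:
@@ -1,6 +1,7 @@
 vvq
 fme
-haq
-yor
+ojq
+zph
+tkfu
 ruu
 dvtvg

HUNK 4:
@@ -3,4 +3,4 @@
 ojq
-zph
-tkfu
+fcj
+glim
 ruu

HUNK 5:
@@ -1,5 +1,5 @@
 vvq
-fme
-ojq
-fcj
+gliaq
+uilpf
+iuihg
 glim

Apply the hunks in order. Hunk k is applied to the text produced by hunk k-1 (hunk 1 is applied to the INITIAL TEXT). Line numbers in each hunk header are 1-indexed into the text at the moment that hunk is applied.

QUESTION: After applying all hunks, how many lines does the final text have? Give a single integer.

Answer: 9

Derivation:
Hunk 1: at line 3 remove [xwm] add [ruu,dvtvg] -> 8 lines: vvq fme haq yor ruu dvtvg lko nqrke
Hunk 2: at line 6 remove [lko] add [xxd] -> 8 lines: vvq fme haq yor ruu dvtvg xxd nqrke
Hunk 3: at line 1 remove [haq,yor] add [ojq,zph,tkfu] -> 9 lines: vvq fme ojq zph tkfu ruu dvtvg xxd nqrke
Hunk 4: at line 3 remove [zph,tkfu] add [fcj,glim] -> 9 lines: vvq fme ojq fcj glim ruu dvtvg xxd nqrke
Hunk 5: at line 1 remove [fme,ojq,fcj] add [gliaq,uilpf,iuihg] -> 9 lines: vvq gliaq uilpf iuihg glim ruu dvtvg xxd nqrke
Final line count: 9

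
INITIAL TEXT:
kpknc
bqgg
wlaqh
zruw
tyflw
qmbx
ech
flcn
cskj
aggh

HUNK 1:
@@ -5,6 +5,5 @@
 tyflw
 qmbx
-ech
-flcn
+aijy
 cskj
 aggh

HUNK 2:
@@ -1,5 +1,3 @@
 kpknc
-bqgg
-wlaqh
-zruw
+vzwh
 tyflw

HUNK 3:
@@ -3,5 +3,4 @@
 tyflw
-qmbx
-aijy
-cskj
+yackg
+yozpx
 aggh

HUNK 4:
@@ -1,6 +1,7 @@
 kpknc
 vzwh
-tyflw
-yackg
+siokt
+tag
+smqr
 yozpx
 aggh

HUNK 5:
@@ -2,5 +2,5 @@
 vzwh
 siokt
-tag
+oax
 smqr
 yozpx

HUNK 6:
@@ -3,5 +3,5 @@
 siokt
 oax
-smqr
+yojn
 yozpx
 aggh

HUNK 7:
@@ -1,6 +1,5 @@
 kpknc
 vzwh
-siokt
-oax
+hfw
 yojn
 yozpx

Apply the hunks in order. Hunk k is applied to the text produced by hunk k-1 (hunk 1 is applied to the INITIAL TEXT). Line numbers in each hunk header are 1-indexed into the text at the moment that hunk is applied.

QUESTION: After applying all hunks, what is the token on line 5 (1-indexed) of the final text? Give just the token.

Answer: yozpx

Derivation:
Hunk 1: at line 5 remove [ech,flcn] add [aijy] -> 9 lines: kpknc bqgg wlaqh zruw tyflw qmbx aijy cskj aggh
Hunk 2: at line 1 remove [bqgg,wlaqh,zruw] add [vzwh] -> 7 lines: kpknc vzwh tyflw qmbx aijy cskj aggh
Hunk 3: at line 3 remove [qmbx,aijy,cskj] add [yackg,yozpx] -> 6 lines: kpknc vzwh tyflw yackg yozpx aggh
Hunk 4: at line 1 remove [tyflw,yackg] add [siokt,tag,smqr] -> 7 lines: kpknc vzwh siokt tag smqr yozpx aggh
Hunk 5: at line 2 remove [tag] add [oax] -> 7 lines: kpknc vzwh siokt oax smqr yozpx aggh
Hunk 6: at line 3 remove [smqr] add [yojn] -> 7 lines: kpknc vzwh siokt oax yojn yozpx aggh
Hunk 7: at line 1 remove [siokt,oax] add [hfw] -> 6 lines: kpknc vzwh hfw yojn yozpx aggh
Final line 5: yozpx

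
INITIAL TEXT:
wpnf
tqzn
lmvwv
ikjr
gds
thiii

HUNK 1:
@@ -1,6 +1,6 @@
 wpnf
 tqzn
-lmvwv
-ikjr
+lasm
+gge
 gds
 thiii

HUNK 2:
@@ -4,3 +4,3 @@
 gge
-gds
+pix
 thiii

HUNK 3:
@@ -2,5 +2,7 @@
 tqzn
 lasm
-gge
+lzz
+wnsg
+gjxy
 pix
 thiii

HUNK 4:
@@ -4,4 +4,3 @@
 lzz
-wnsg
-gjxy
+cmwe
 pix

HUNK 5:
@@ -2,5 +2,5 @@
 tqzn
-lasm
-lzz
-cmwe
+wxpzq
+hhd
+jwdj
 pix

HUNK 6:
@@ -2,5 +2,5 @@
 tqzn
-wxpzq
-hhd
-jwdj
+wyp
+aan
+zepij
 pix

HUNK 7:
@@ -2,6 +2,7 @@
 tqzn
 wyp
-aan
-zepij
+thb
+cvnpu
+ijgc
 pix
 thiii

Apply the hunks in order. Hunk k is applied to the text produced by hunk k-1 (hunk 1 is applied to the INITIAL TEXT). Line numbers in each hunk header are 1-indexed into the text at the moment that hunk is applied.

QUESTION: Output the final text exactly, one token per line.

Hunk 1: at line 1 remove [lmvwv,ikjr] add [lasm,gge] -> 6 lines: wpnf tqzn lasm gge gds thiii
Hunk 2: at line 4 remove [gds] add [pix] -> 6 lines: wpnf tqzn lasm gge pix thiii
Hunk 3: at line 2 remove [gge] add [lzz,wnsg,gjxy] -> 8 lines: wpnf tqzn lasm lzz wnsg gjxy pix thiii
Hunk 4: at line 4 remove [wnsg,gjxy] add [cmwe] -> 7 lines: wpnf tqzn lasm lzz cmwe pix thiii
Hunk 5: at line 2 remove [lasm,lzz,cmwe] add [wxpzq,hhd,jwdj] -> 7 lines: wpnf tqzn wxpzq hhd jwdj pix thiii
Hunk 6: at line 2 remove [wxpzq,hhd,jwdj] add [wyp,aan,zepij] -> 7 lines: wpnf tqzn wyp aan zepij pix thiii
Hunk 7: at line 2 remove [aan,zepij] add [thb,cvnpu,ijgc] -> 8 lines: wpnf tqzn wyp thb cvnpu ijgc pix thiii

Answer: wpnf
tqzn
wyp
thb
cvnpu
ijgc
pix
thiii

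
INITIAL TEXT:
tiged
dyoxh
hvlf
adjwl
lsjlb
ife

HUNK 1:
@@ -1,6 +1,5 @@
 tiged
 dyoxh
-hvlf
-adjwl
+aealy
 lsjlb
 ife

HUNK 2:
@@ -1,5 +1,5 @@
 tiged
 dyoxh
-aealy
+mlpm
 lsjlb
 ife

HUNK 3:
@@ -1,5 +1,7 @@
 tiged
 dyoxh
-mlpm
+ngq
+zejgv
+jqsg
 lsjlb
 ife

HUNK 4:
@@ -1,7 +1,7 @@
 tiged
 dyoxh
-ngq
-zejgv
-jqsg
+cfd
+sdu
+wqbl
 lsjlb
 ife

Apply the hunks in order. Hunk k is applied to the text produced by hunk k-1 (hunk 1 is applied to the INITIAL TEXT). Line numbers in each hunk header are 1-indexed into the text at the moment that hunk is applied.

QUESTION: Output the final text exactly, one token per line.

Answer: tiged
dyoxh
cfd
sdu
wqbl
lsjlb
ife

Derivation:
Hunk 1: at line 1 remove [hvlf,adjwl] add [aealy] -> 5 lines: tiged dyoxh aealy lsjlb ife
Hunk 2: at line 1 remove [aealy] add [mlpm] -> 5 lines: tiged dyoxh mlpm lsjlb ife
Hunk 3: at line 1 remove [mlpm] add [ngq,zejgv,jqsg] -> 7 lines: tiged dyoxh ngq zejgv jqsg lsjlb ife
Hunk 4: at line 1 remove [ngq,zejgv,jqsg] add [cfd,sdu,wqbl] -> 7 lines: tiged dyoxh cfd sdu wqbl lsjlb ife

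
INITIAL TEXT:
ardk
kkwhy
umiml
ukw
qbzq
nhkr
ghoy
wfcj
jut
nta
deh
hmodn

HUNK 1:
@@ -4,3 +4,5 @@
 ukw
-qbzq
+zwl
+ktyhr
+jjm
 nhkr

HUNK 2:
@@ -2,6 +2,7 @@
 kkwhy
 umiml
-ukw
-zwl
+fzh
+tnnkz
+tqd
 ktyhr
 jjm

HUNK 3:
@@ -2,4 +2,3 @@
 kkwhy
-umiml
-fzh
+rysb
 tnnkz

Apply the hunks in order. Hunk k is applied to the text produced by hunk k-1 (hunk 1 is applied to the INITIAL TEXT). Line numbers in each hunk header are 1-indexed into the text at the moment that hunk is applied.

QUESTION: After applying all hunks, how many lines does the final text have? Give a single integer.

Hunk 1: at line 4 remove [qbzq] add [zwl,ktyhr,jjm] -> 14 lines: ardk kkwhy umiml ukw zwl ktyhr jjm nhkr ghoy wfcj jut nta deh hmodn
Hunk 2: at line 2 remove [ukw,zwl] add [fzh,tnnkz,tqd] -> 15 lines: ardk kkwhy umiml fzh tnnkz tqd ktyhr jjm nhkr ghoy wfcj jut nta deh hmodn
Hunk 3: at line 2 remove [umiml,fzh] add [rysb] -> 14 lines: ardk kkwhy rysb tnnkz tqd ktyhr jjm nhkr ghoy wfcj jut nta deh hmodn
Final line count: 14

Answer: 14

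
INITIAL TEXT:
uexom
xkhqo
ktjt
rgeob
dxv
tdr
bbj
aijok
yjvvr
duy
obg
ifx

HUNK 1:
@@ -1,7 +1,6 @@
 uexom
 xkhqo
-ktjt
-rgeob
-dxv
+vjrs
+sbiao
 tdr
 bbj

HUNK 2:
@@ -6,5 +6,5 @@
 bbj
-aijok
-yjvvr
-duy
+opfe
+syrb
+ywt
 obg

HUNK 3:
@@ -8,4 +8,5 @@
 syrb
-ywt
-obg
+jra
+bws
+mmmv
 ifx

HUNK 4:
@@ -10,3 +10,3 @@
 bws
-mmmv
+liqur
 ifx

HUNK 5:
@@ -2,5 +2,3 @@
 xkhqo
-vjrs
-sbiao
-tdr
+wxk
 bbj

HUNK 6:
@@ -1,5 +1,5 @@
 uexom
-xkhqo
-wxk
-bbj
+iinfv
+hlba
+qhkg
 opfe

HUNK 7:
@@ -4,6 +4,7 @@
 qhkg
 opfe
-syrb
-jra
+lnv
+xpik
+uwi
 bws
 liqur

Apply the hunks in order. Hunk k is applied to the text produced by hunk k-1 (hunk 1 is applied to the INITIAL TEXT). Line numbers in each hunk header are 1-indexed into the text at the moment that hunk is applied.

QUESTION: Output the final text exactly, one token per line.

Hunk 1: at line 1 remove [ktjt,rgeob,dxv] add [vjrs,sbiao] -> 11 lines: uexom xkhqo vjrs sbiao tdr bbj aijok yjvvr duy obg ifx
Hunk 2: at line 6 remove [aijok,yjvvr,duy] add [opfe,syrb,ywt] -> 11 lines: uexom xkhqo vjrs sbiao tdr bbj opfe syrb ywt obg ifx
Hunk 3: at line 8 remove [ywt,obg] add [jra,bws,mmmv] -> 12 lines: uexom xkhqo vjrs sbiao tdr bbj opfe syrb jra bws mmmv ifx
Hunk 4: at line 10 remove [mmmv] add [liqur] -> 12 lines: uexom xkhqo vjrs sbiao tdr bbj opfe syrb jra bws liqur ifx
Hunk 5: at line 2 remove [vjrs,sbiao,tdr] add [wxk] -> 10 lines: uexom xkhqo wxk bbj opfe syrb jra bws liqur ifx
Hunk 6: at line 1 remove [xkhqo,wxk,bbj] add [iinfv,hlba,qhkg] -> 10 lines: uexom iinfv hlba qhkg opfe syrb jra bws liqur ifx
Hunk 7: at line 4 remove [syrb,jra] add [lnv,xpik,uwi] -> 11 lines: uexom iinfv hlba qhkg opfe lnv xpik uwi bws liqur ifx

Answer: uexom
iinfv
hlba
qhkg
opfe
lnv
xpik
uwi
bws
liqur
ifx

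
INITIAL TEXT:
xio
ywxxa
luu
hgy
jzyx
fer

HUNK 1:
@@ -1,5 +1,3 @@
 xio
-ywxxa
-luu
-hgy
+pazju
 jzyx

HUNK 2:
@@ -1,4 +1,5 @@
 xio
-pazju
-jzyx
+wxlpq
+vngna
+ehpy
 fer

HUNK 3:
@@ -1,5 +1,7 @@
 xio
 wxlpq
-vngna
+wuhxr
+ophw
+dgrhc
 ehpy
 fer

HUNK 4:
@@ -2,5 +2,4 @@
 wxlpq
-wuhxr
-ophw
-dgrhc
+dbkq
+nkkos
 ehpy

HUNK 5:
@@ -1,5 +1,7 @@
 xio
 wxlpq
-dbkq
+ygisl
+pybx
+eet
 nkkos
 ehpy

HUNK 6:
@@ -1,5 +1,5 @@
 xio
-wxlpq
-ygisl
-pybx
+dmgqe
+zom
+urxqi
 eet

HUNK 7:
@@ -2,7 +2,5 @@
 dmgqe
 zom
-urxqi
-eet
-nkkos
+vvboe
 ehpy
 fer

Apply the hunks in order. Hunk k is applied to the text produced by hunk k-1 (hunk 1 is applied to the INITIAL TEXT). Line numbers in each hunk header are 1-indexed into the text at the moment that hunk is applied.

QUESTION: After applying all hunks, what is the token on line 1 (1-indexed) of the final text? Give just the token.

Answer: xio

Derivation:
Hunk 1: at line 1 remove [ywxxa,luu,hgy] add [pazju] -> 4 lines: xio pazju jzyx fer
Hunk 2: at line 1 remove [pazju,jzyx] add [wxlpq,vngna,ehpy] -> 5 lines: xio wxlpq vngna ehpy fer
Hunk 3: at line 1 remove [vngna] add [wuhxr,ophw,dgrhc] -> 7 lines: xio wxlpq wuhxr ophw dgrhc ehpy fer
Hunk 4: at line 2 remove [wuhxr,ophw,dgrhc] add [dbkq,nkkos] -> 6 lines: xio wxlpq dbkq nkkos ehpy fer
Hunk 5: at line 1 remove [dbkq] add [ygisl,pybx,eet] -> 8 lines: xio wxlpq ygisl pybx eet nkkos ehpy fer
Hunk 6: at line 1 remove [wxlpq,ygisl,pybx] add [dmgqe,zom,urxqi] -> 8 lines: xio dmgqe zom urxqi eet nkkos ehpy fer
Hunk 7: at line 2 remove [urxqi,eet,nkkos] add [vvboe] -> 6 lines: xio dmgqe zom vvboe ehpy fer
Final line 1: xio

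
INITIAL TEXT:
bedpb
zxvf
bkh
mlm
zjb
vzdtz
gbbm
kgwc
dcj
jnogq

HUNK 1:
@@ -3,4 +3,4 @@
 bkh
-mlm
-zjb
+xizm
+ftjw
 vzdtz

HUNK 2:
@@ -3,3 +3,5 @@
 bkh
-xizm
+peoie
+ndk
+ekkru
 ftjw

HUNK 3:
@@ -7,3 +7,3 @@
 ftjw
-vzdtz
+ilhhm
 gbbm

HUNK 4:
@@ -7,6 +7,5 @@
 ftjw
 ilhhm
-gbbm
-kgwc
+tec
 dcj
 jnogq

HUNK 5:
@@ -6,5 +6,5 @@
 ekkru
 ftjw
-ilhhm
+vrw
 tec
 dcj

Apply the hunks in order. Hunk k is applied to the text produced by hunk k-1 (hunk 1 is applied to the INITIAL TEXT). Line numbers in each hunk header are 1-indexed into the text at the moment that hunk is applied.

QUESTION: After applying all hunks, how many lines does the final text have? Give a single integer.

Answer: 11

Derivation:
Hunk 1: at line 3 remove [mlm,zjb] add [xizm,ftjw] -> 10 lines: bedpb zxvf bkh xizm ftjw vzdtz gbbm kgwc dcj jnogq
Hunk 2: at line 3 remove [xizm] add [peoie,ndk,ekkru] -> 12 lines: bedpb zxvf bkh peoie ndk ekkru ftjw vzdtz gbbm kgwc dcj jnogq
Hunk 3: at line 7 remove [vzdtz] add [ilhhm] -> 12 lines: bedpb zxvf bkh peoie ndk ekkru ftjw ilhhm gbbm kgwc dcj jnogq
Hunk 4: at line 7 remove [gbbm,kgwc] add [tec] -> 11 lines: bedpb zxvf bkh peoie ndk ekkru ftjw ilhhm tec dcj jnogq
Hunk 5: at line 6 remove [ilhhm] add [vrw] -> 11 lines: bedpb zxvf bkh peoie ndk ekkru ftjw vrw tec dcj jnogq
Final line count: 11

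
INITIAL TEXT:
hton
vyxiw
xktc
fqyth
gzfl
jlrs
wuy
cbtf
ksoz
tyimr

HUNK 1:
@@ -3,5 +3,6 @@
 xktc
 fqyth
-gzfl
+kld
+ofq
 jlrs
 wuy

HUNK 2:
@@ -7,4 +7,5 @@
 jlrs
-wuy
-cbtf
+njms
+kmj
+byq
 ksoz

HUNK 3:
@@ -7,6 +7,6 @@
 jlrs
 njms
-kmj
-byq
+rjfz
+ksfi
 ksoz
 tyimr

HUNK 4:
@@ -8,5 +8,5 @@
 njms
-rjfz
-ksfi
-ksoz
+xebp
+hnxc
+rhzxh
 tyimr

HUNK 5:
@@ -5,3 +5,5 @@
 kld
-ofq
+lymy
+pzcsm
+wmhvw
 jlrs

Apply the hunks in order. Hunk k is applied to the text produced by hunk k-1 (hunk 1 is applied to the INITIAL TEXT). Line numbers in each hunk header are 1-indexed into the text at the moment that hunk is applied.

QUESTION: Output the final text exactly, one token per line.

Hunk 1: at line 3 remove [gzfl] add [kld,ofq] -> 11 lines: hton vyxiw xktc fqyth kld ofq jlrs wuy cbtf ksoz tyimr
Hunk 2: at line 7 remove [wuy,cbtf] add [njms,kmj,byq] -> 12 lines: hton vyxiw xktc fqyth kld ofq jlrs njms kmj byq ksoz tyimr
Hunk 3: at line 7 remove [kmj,byq] add [rjfz,ksfi] -> 12 lines: hton vyxiw xktc fqyth kld ofq jlrs njms rjfz ksfi ksoz tyimr
Hunk 4: at line 8 remove [rjfz,ksfi,ksoz] add [xebp,hnxc,rhzxh] -> 12 lines: hton vyxiw xktc fqyth kld ofq jlrs njms xebp hnxc rhzxh tyimr
Hunk 5: at line 5 remove [ofq] add [lymy,pzcsm,wmhvw] -> 14 lines: hton vyxiw xktc fqyth kld lymy pzcsm wmhvw jlrs njms xebp hnxc rhzxh tyimr

Answer: hton
vyxiw
xktc
fqyth
kld
lymy
pzcsm
wmhvw
jlrs
njms
xebp
hnxc
rhzxh
tyimr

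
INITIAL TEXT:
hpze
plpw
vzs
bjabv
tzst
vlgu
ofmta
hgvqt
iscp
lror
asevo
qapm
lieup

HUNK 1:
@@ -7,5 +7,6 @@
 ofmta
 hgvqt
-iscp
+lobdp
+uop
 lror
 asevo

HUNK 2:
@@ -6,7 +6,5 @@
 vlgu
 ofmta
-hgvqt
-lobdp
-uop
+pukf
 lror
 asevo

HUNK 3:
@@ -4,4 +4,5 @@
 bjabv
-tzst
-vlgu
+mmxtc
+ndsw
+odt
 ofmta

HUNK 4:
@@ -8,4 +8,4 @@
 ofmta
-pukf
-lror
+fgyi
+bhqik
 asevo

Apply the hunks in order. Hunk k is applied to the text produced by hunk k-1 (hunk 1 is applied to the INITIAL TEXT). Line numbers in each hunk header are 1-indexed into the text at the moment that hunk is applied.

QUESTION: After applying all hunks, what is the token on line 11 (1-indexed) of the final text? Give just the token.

Answer: asevo

Derivation:
Hunk 1: at line 7 remove [iscp] add [lobdp,uop] -> 14 lines: hpze plpw vzs bjabv tzst vlgu ofmta hgvqt lobdp uop lror asevo qapm lieup
Hunk 2: at line 6 remove [hgvqt,lobdp,uop] add [pukf] -> 12 lines: hpze plpw vzs bjabv tzst vlgu ofmta pukf lror asevo qapm lieup
Hunk 3: at line 4 remove [tzst,vlgu] add [mmxtc,ndsw,odt] -> 13 lines: hpze plpw vzs bjabv mmxtc ndsw odt ofmta pukf lror asevo qapm lieup
Hunk 4: at line 8 remove [pukf,lror] add [fgyi,bhqik] -> 13 lines: hpze plpw vzs bjabv mmxtc ndsw odt ofmta fgyi bhqik asevo qapm lieup
Final line 11: asevo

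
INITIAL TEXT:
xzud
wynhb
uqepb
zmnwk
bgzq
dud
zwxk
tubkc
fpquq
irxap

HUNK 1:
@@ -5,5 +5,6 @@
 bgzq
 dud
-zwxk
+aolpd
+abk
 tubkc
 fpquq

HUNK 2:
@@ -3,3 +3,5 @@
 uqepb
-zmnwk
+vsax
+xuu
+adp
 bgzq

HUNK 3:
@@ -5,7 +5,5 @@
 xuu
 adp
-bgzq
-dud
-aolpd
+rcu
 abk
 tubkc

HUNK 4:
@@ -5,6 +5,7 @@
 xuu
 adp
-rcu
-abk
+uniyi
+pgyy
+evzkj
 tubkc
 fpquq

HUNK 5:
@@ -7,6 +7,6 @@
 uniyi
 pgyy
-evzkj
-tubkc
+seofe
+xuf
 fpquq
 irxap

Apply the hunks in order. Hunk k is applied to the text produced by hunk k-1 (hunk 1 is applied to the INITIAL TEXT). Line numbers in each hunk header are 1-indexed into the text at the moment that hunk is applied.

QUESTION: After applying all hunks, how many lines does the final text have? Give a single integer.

Answer: 12

Derivation:
Hunk 1: at line 5 remove [zwxk] add [aolpd,abk] -> 11 lines: xzud wynhb uqepb zmnwk bgzq dud aolpd abk tubkc fpquq irxap
Hunk 2: at line 3 remove [zmnwk] add [vsax,xuu,adp] -> 13 lines: xzud wynhb uqepb vsax xuu adp bgzq dud aolpd abk tubkc fpquq irxap
Hunk 3: at line 5 remove [bgzq,dud,aolpd] add [rcu] -> 11 lines: xzud wynhb uqepb vsax xuu adp rcu abk tubkc fpquq irxap
Hunk 4: at line 5 remove [rcu,abk] add [uniyi,pgyy,evzkj] -> 12 lines: xzud wynhb uqepb vsax xuu adp uniyi pgyy evzkj tubkc fpquq irxap
Hunk 5: at line 7 remove [evzkj,tubkc] add [seofe,xuf] -> 12 lines: xzud wynhb uqepb vsax xuu adp uniyi pgyy seofe xuf fpquq irxap
Final line count: 12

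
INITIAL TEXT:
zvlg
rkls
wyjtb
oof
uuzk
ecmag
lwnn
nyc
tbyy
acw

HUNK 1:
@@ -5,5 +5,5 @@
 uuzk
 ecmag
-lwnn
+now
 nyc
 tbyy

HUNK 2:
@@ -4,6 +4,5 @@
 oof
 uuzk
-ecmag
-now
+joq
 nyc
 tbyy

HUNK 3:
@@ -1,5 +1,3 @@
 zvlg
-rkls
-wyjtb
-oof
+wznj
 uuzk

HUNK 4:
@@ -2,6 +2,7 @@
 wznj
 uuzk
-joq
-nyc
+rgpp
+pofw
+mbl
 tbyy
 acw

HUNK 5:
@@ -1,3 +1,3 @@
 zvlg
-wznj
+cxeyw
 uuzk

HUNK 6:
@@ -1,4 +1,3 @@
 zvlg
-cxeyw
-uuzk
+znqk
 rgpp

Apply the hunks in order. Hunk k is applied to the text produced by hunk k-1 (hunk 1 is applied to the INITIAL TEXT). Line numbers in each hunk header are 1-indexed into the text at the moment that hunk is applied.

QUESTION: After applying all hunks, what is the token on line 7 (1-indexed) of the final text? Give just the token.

Hunk 1: at line 5 remove [lwnn] add [now] -> 10 lines: zvlg rkls wyjtb oof uuzk ecmag now nyc tbyy acw
Hunk 2: at line 4 remove [ecmag,now] add [joq] -> 9 lines: zvlg rkls wyjtb oof uuzk joq nyc tbyy acw
Hunk 3: at line 1 remove [rkls,wyjtb,oof] add [wznj] -> 7 lines: zvlg wznj uuzk joq nyc tbyy acw
Hunk 4: at line 2 remove [joq,nyc] add [rgpp,pofw,mbl] -> 8 lines: zvlg wznj uuzk rgpp pofw mbl tbyy acw
Hunk 5: at line 1 remove [wznj] add [cxeyw] -> 8 lines: zvlg cxeyw uuzk rgpp pofw mbl tbyy acw
Hunk 6: at line 1 remove [cxeyw,uuzk] add [znqk] -> 7 lines: zvlg znqk rgpp pofw mbl tbyy acw
Final line 7: acw

Answer: acw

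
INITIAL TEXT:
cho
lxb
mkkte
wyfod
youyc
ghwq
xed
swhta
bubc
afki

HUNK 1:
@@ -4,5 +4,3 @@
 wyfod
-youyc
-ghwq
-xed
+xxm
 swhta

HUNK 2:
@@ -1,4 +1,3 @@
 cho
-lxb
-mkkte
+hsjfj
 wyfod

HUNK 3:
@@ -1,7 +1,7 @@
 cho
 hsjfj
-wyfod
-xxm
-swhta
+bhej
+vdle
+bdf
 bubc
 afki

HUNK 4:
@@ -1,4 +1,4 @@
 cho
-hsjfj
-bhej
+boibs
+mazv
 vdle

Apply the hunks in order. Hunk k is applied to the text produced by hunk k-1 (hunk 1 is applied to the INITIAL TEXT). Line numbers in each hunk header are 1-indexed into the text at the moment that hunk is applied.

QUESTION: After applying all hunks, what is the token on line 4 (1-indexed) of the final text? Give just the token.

Answer: vdle

Derivation:
Hunk 1: at line 4 remove [youyc,ghwq,xed] add [xxm] -> 8 lines: cho lxb mkkte wyfod xxm swhta bubc afki
Hunk 2: at line 1 remove [lxb,mkkte] add [hsjfj] -> 7 lines: cho hsjfj wyfod xxm swhta bubc afki
Hunk 3: at line 1 remove [wyfod,xxm,swhta] add [bhej,vdle,bdf] -> 7 lines: cho hsjfj bhej vdle bdf bubc afki
Hunk 4: at line 1 remove [hsjfj,bhej] add [boibs,mazv] -> 7 lines: cho boibs mazv vdle bdf bubc afki
Final line 4: vdle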